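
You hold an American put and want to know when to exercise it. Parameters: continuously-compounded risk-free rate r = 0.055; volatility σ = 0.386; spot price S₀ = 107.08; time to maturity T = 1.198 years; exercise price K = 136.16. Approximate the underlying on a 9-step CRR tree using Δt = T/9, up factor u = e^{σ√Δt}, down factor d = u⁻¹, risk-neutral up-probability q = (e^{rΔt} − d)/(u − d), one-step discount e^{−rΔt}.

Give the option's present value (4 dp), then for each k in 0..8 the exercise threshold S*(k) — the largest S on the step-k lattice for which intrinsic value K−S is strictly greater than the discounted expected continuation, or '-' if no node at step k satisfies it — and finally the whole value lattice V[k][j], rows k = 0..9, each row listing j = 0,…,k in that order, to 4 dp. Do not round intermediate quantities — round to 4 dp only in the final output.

price = 34.1102
boundary = - - 80.7951 70.1817 80.7951 93.0137 80.7951 93.0137 107.0800
tree:
34.1102
44.0730 24.2867
55.3649 33.0201 15.5913
65.9783 43.5023 22.6416 8.5115
75.1976 55.3649 31.8488 13.4302 3.5370
83.2058 65.9783 43.1463 20.6069 6.1871 0.8410
90.1620 75.1976 55.3649 30.5160 10.6371 1.6639 0.0000
96.2044 83.2058 65.9783 43.1463 17.8717 3.2920 0.0000 0.0000
101.4531 90.1620 75.1976 55.3649 29.0800 6.5132 0.0000 0.0000 0.0000
106.0123 96.2044 83.2058 65.9783 43.1463 12.8864 0.0000 0.0000 0.0000 0.0000

params: Δt=0.13311 u=1.15123 d=0.86864 q=0.49085 e^(-rΔt)=0.99271
t_9 payoffs: 106.0123 96.2044 83.2058 65.9783 43.1463 12.8864 0.0000 0.0000 0.0000 0.0000
t_8: node(8,0) S=34.7069 payoff=101.4531 vs cont=100.4599 → 101.4531 [stop]  node(8,1) S=45.9980 payoff=90.1620 vs cont=89.1688 → 90.1620 [stop]  node(8,2) S=60.9624 payoff=75.1976 vs cont=74.2044 → 75.1976 [stop]  node(8,3) S=80.7951 payoff=55.3649 vs cont=54.3717 → 55.3649 [stop]  node(8,4) S=107.0800 payoff=29.0800 vs cont=28.0868 → 29.0800 [stop]  node(8,5) S=141.9161 payoff=0.0000 vs cont=6.5132 → 6.5132 [wait]  node(8,6) S=188.0852 payoff=0.0000 vs cont=0.0000 → 0.0000 [wait]  node(8,7) S=249.2745 payoff=0.0000 vs cont=0.0000 → 0.0000 [wait]  node(8,8) S=330.3704 payoff=0.0000 vs cont=0.0000 → 0.0000 [wait]  ⇒ S*(8)=107.0800
t_7: node(7,0) S=39.9556 payoff=96.2044 vs cont=95.2112 → 96.2044 [stop]  node(7,1) S=52.9542 payoff=83.2058 vs cont=82.2126 → 83.2058 [stop]  node(7,2) S=70.1817 payoff=65.9783 vs cont=64.9851 → 65.9783 [stop]  node(7,3) S=93.0137 payoff=43.1463 vs cont=42.1531 → 43.1463 [stop]  node(7,4) S=123.2736 payoff=12.8864 vs cont=17.8717 → 17.8717 [wait]  node(7,5) S=163.3778 payoff=0.0000 vs cont=3.2920 → 3.2920 [wait]  node(7,6) S=216.5291 payoff=0.0000 vs cont=0.0000 → 0.0000 [wait]  node(7,7) S=286.9720 payoff=0.0000 vs cont=0.0000 → 0.0000 [wait]  ⇒ S*(7)=93.0137
t_6: node(6,0) S=45.9980 payoff=90.1620 vs cont=89.1688 → 90.1620 [stop]  node(6,1) S=60.9624 payoff=75.1976 vs cont=74.2044 → 75.1976 [stop]  node(6,2) S=80.7951 payoff=55.3649 vs cont=54.3717 → 55.3649 [stop]  node(6,3) S=107.0800 payoff=29.0800 vs cont=30.5160 → 30.5160 [wait]  node(6,4) S=141.9161 payoff=0.0000 vs cont=10.6371 → 10.6371 [wait]  node(6,5) S=188.0852 payoff=0.0000 vs cont=1.6639 → 1.6639 [wait]  node(6,6) S=249.2745 payoff=0.0000 vs cont=0.0000 → 0.0000 [wait]  ⇒ S*(6)=80.7951
t_5: node(5,0) S=52.9542 payoff=83.2058 vs cont=82.2126 → 83.2058 [stop]  node(5,1) S=70.1817 payoff=65.9783 vs cont=64.9851 → 65.9783 [stop]  node(5,2) S=93.0137 payoff=43.1463 vs cont=42.8528 → 43.1463 [stop]  node(5,3) S=123.2736 payoff=12.8864 vs cont=20.6069 → 20.6069 [wait]  node(5,4) S=163.3778 payoff=0.0000 vs cont=6.1871 → 6.1871 [wait]  node(5,5) S=216.5291 payoff=0.0000 vs cont=0.8410 → 0.8410 [wait]  ⇒ S*(5)=93.0137
t_4: node(4,0) S=60.9624 payoff=75.1976 vs cont=74.2044 → 75.1976 [stop]  node(4,1) S=80.7951 payoff=55.3649 vs cont=54.3717 → 55.3649 [stop]  node(4,2) S=107.0800 payoff=29.0800 vs cont=31.8488 → 31.8488 [wait]  node(4,3) S=141.9161 payoff=0.0000 vs cont=13.4302 → 13.4302 [wait]  node(4,4) S=188.0852 payoff=0.0000 vs cont=3.5370 → 3.5370 [wait]  ⇒ S*(4)=80.7951
t_3: node(3,0) S=70.1817 payoff=65.9783 vs cont=64.9851 → 65.9783 [stop]  node(3,1) S=93.0137 payoff=43.1463 vs cont=43.5023 → 43.5023 [wait]  node(3,2) S=123.2736 payoff=12.8864 vs cont=22.6416 → 22.6416 [wait]  node(3,3) S=163.3778 payoff=0.0000 vs cont=8.5115 → 8.5115 [wait]  ⇒ S*(3)=70.1817
t_2: node(2,0) S=80.7951 payoff=55.3649 vs cont=54.5451 → 55.3649 [stop]  node(2,1) S=107.0800 payoff=29.0800 vs cont=33.0201 → 33.0201 [wait]  node(2,2) S=141.9161 payoff=0.0000 vs cont=15.5913 → 15.5913 [wait]  ⇒ S*(2)=80.7951
t_1: node(1,0) S=93.0137 payoff=43.1463 vs cont=44.0730 → 44.0730 [wait]  node(1,1) S=123.2736 payoff=12.8864 vs cont=24.2867 → 24.2867 [wait]  ⇒ S*(1)=-
t_0: node(0,0) S=107.0800 payoff=29.0800 vs cont=34.1102 → 34.1102 [wait]  ⇒ S*(0)=-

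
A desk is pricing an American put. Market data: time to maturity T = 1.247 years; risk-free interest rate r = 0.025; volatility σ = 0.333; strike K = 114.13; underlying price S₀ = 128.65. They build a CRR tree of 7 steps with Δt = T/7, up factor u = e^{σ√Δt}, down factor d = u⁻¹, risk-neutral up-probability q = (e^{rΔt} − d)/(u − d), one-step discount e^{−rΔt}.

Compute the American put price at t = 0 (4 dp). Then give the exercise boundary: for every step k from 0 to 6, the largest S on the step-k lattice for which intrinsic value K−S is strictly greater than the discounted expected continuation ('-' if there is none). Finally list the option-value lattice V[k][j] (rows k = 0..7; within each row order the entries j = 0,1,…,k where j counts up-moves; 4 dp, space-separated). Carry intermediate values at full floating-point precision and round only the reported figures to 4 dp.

price = 10.1295
boundary = - - - - 73.3248 84.3899 97.1248
tree:
10.1295
15.1205 4.8329
21.9101 7.9274 1.5355
30.5990 12.7287 2.8150 0.1677
40.8052 19.8594 5.1451 0.3244 0.0000
50.4195 29.7401 9.3718 0.6276 0.0000 0.0000
58.7732 40.8052 17.0052 1.2140 0.0000 0.0000 0.0000
66.0315 50.4195 29.7401 2.3485 0.0000 0.0000 0.0000 0.0000

Δt=0.17814, u=1.15091, d=0.86888, q=0.48075, disc=e^(-rΔt)=0.99556
k=7 terminal: V=max(K-S,0) → 66.0315 50.4195 29.7401 2.3485 0.0000 0.0000 0.0000 0.0000
k=6: j=0 S=55.3568 intr=58.7732 cont=58.2660 V=58.7732[EX]; j=1 S=73.3248 intr=40.8052 cont=40.2981 V=40.8052[EX]; j=2 S=97.1248 intr=17.0052 cont=16.4980 V=17.0052[EX]; j=3 S=128.6500 intr=0.0000 cont=1.2140 V=1.2140[hold]; j=4 S=170.4077 intr=0.0000 cont=0.0000 V=0.0000[hold]; j=5 S=225.7194 intr=0.0000 cont=0.0000 V=0.0000[hold]; j=6 S=298.9842 intr=0.0000 cont=0.0000 V=0.0000[hold]  S*(6)=97.1248
k=5: j=0 S=63.7105 intr=50.4195 cont=49.9123 V=50.4195[EX]; j=1 S=84.3899 intr=29.7401 cont=29.2329 V=29.7401[EX]; j=2 S=111.7815 intr=2.3485 cont=9.3718 V=9.3718[hold]; j=3 S=148.0640 intr=0.0000 cont=0.6276 V=0.6276[hold]; j=4 S=196.1232 intr=0.0000 cont=0.0000 V=0.0000[hold]; j=5 S=259.7817 intr=0.0000 cont=0.0000 V=0.0000[hold]  S*(5)=84.3899
k=4: j=0 S=73.3248 intr=40.8052 cont=40.2981 V=40.8052[EX]; j=1 S=97.1248 intr=17.0052 cont=19.8594 V=19.8594[hold]; j=2 S=128.6500 intr=0.0000 cont=5.1451 V=5.1451[hold]; j=3 S=170.4077 intr=0.0000 cont=0.3244 V=0.3244[hold]; j=4 S=225.7194 intr=0.0000 cont=0.0000 V=0.0000[hold]  S*(4)=73.3248
k=3: j=0 S=84.3899 intr=29.7401 cont=30.5990 V=30.5990[hold]; j=1 S=111.7815 intr=2.3485 cont=12.7287 V=12.7287[hold]; j=2 S=148.0640 intr=0.0000 cont=2.8150 V=2.8150[hold]; j=3 S=196.1232 intr=0.0000 cont=0.1677 V=0.1677[hold]  S*(3)=-
k=2: j=0 S=97.1248 intr=17.0052 cont=21.9101 V=21.9101[hold]; j=1 S=128.6500 intr=0.0000 cont=7.9274 V=7.9274[hold]; j=2 S=170.4077 intr=0.0000 cont=1.5355 V=1.5355[hold]  S*(2)=-
k=1: j=0 S=111.7815 intr=2.3485 cont=15.1205 V=15.1205[hold]; j=1 S=148.0640 intr=0.0000 cont=4.8329 V=4.8329[hold]  S*(1)=-
k=0: j=0 S=128.6500 intr=0.0000 cont=10.1295 V=10.1295[hold]  S*(0)=-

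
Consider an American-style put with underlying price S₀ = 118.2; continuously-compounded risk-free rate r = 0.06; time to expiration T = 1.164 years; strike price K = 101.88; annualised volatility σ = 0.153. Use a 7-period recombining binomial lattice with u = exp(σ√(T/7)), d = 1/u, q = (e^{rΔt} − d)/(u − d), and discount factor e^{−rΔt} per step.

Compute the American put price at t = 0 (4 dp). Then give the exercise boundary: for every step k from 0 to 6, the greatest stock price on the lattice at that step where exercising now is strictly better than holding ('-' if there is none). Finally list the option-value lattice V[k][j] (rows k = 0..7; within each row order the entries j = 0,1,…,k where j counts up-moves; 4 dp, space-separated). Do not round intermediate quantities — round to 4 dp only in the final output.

price = 0.9138
boundary = - - - - 92.0946 86.5243 92.0946
tree:
0.9138
1.7238 0.3058
3.1758 0.6351 0.0573
5.6812 1.3010 0.1330 0.0000
9.7854 2.6184 0.3087 0.0000 0.0000
15.3557 5.1465 0.7163 0.0000 0.0000 0.0000
20.5890 9.7854 1.6621 0.0000 0.0000 0.0000 0.0000
25.5059 15.3557 3.8566 0.0000 0.0000 0.0000 0.0000 0.0000

params: Δt=0.16629 u=1.06438 d=0.93952 q=0.56471 e^(-rΔt)=0.99007
t_7 payoffs: 25.5059 15.3557 3.8566 0.0000 0.0000 0.0000 0.0000 0.0000
t_6: node(6,0) S=81.2910 payoff=20.5890 vs cont=19.5776 → 20.5890 [stop]  node(6,1) S=92.0946 payoff=9.7854 vs cont=8.7740 → 9.7854 [stop]  node(6,2) S=104.3340 payoff=0.0000 vs cont=1.6621 → 1.6621 [wait]  node(6,3) S=118.2000 payoff=0.0000 vs cont=0.0000 → 0.0000 [wait]  node(6,4) S=133.9088 payoff=0.0000 vs cont=0.0000 → 0.0000 [wait]  node(6,5) S=151.7054 payoff=0.0000 vs cont=0.0000 → 0.0000 [wait]  node(6,6) S=171.8671 payoff=0.0000 vs cont=0.0000 → 0.0000 [wait]  ⇒ S*(6)=92.0946
t_5: node(5,0) S=86.5243 payoff=15.3557 vs cont=14.3443 → 15.3557 [stop]  node(5,1) S=98.0234 payoff=3.8566 vs cont=5.1465 → 5.1465 [wait]  node(5,2) S=111.0508 payoff=0.0000 vs cont=0.7163 → 0.7163 [wait]  node(5,3) S=125.8095 payoff=0.0000 vs cont=0.0000 → 0.0000 [wait]  node(5,4) S=142.5296 payoff=0.0000 vs cont=0.0000 → 0.0000 [wait]  node(5,5) S=161.4719 payoff=0.0000 vs cont=0.0000 → 0.0000 [wait]  ⇒ S*(5)=86.5243
t_4: node(4,0) S=92.0946 payoff=9.7854 vs cont=9.4952 → 9.7854 [stop]  node(4,1) S=104.3340 payoff=0.0000 vs cont=2.6184 → 2.6184 [wait]  node(4,2) S=118.2000 payoff=0.0000 vs cont=0.3087 → 0.3087 [wait]  node(4,3) S=133.9088 payoff=0.0000 vs cont=0.0000 → 0.0000 [wait]  node(4,4) S=151.7054 payoff=0.0000 vs cont=0.0000 → 0.0000 [wait]  ⇒ S*(4)=92.0946
t_3: node(3,0) S=98.0234 payoff=3.8566 vs cont=5.6812 → 5.6812 [wait]  node(3,1) S=111.0508 payoff=0.0000 vs cont=1.3010 → 1.3010 [wait]  node(3,2) S=125.8095 payoff=0.0000 vs cont=0.1330 → 0.1330 [wait]  node(3,3) S=142.5296 payoff=0.0000 vs cont=0.0000 → 0.0000 [wait]  ⇒ S*(3)=-
t_2: node(2,0) S=104.3340 payoff=0.0000 vs cont=3.1758 → 3.1758 [wait]  node(2,1) S=118.2000 payoff=0.0000 vs cont=0.6351 → 0.6351 [wait]  node(2,2) S=133.9088 payoff=0.0000 vs cont=0.0573 → 0.0573 [wait]  ⇒ S*(2)=-
t_1: node(1,0) S=111.0508 payoff=0.0000 vs cont=1.7238 → 1.7238 [wait]  node(1,1) S=125.8095 payoff=0.0000 vs cont=0.3058 → 0.3058 [wait]  ⇒ S*(1)=-
t_0: node(0,0) S=118.2000 payoff=0.0000 vs cont=0.9138 → 0.9138 [wait]  ⇒ S*(0)=-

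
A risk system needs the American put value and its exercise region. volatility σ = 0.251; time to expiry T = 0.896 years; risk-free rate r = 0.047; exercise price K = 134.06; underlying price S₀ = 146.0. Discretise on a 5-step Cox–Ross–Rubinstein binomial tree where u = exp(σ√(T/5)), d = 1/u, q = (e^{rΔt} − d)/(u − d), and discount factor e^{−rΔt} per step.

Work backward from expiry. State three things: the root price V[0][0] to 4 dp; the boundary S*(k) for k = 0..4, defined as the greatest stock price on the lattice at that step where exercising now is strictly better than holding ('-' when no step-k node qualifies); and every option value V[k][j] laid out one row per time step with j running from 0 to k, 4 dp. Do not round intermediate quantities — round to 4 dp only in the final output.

Δt=0.17920  u=1.11210  d=0.89920  q=0.51319  discount=0.99161
step 5 (expiry): payoffs max(K−S,0) = 48.2325 27.9107 2.7773 0.0000 0.0000 0.0000
step 4: (k=4,j=0): S=95.4491, (K−S)⁺=38.6109, hold=37.4865 ⇒ V=38.6109 exercise | (k=4,j=1): S=118.0490, (K−S)⁺=16.0110, hold=14.8866 ⇒ V=16.0110 exercise | (k=4,j=2): S=146.0000, (K−S)⁺=0.0000, hold=1.3407 ⇒ V=1.3407 continue | (k=4,j=3): S=180.5691, (K−S)⁺=0.0000, hold=0.0000 ⇒ V=0.0000 continue | (k=4,j=4): S=223.3232, (K−S)⁺=0.0000, hold=0.0000 ⇒ V=0.0000 continue  boundary S*=118.0490
step 3: (k=3,j=0): S=106.1493, (K−S)⁺=27.9107, hold=26.7863 ⇒ V=27.9107 exercise | (k=3,j=1): S=131.2827, (K−S)⁺=2.7773, hold=8.4112 ⇒ V=8.4112 continue | (k=3,j=2): S=162.3671, (K−S)⁺=0.0000, hold=0.6472 ⇒ V=0.6472 continue | (k=3,j=3): S=200.8115, (K−S)⁺=0.0000, hold=0.0000 ⇒ V=0.0000 continue  boundary S*=106.1493
step 2: (k=2,j=0): S=118.0490, (K−S)⁺=16.0110, hold=17.7536 ⇒ V=17.7536 continue | (k=2,j=1): S=146.0000, (K−S)⁺=0.0000, hold=4.3897 ⇒ V=4.3897 continue | (k=2,j=2): S=180.5691, (K−S)⁺=0.0000, hold=0.3124 ⇒ V=0.3124 continue  boundary S*=-
step 1: (k=1,j=0): S=131.2827, (K−S)⁺=2.7773, hold=10.8040 ⇒ V=10.8040 continue | (k=1,j=1): S=162.3671, (K−S)⁺=0.0000, hold=2.2780 ⇒ V=2.2780 continue  boundary S*=-
step 0: (k=0,j=0): S=146.0000, (K−S)⁺=0.0000, hold=6.3747 ⇒ V=6.3747 continue  boundary S*=-

price = 6.3747
boundary = - - - 106.1493 118.0490
tree:
6.3747
10.8040 2.2780
17.7536 4.3897 0.3124
27.9107 8.4112 0.6472 0.0000
38.6109 16.0110 1.3407 0.0000 0.0000
48.2325 27.9107 2.7773 0.0000 0.0000 0.0000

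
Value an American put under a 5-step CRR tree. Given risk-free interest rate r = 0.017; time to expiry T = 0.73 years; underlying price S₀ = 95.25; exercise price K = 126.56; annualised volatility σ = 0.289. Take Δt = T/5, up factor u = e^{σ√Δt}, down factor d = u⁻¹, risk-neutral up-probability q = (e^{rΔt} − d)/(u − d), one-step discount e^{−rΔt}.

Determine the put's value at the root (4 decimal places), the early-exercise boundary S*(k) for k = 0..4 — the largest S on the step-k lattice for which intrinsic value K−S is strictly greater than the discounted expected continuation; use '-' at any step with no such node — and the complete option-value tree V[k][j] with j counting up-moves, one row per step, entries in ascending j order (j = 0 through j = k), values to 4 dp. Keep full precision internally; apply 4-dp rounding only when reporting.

price = 32.2092
boundary = - 85.2918 76.3747 85.2918 95.2500
tree:
32.2092
41.2682 22.7033
50.1853 31.4568 13.4746
58.1701 41.2682 21.1437 5.3561
65.3202 50.1853 31.3100 10.3988 0.0000
71.7227 58.1701 41.2682 20.1891 0.0000 0.0000

Δt=0.14600, u=1.11675, d=0.89545, q=0.48365, disc=e^(-rΔt)=0.99752
k=5 terminal: V=max(K-S,0) → 71.7227 58.1701 41.2682 20.1891 0.0000 0.0000
k=4: j=0 S=61.2398 intr=65.3202 cont=65.0064 V=65.3202[EX]; j=1 S=76.3747 intr=50.1853 cont=49.8716 V=50.1853[EX]; j=2 S=95.2500 intr=31.3100 cont=30.9963 V=31.3100[EX]; j=3 S=118.7902 intr=7.7698 cont=10.3988 V=10.3988[hold]; j=4 S=148.1480 intr=0.0000 cont=0.0000 V=0.0000[hold]  S*(4)=95.2500
k=3: j=0 S=68.3899 intr=58.1701 cont=57.8564 V=58.1701[EX]; j=1 S=85.2918 intr=41.2682 cont=40.9545 V=41.2682[EX]; j=2 S=106.3709 intr=20.1891 cont=21.1437 V=21.1437[hold]; j=3 S=132.6594 intr=0.0000 cont=5.3561 V=5.3561[hold]  S*(3)=85.2918
k=2: j=0 S=76.3747 intr=50.1853 cont=49.8716 V=50.1853[EX]; j=1 S=95.2500 intr=31.3100 cont=31.4568 V=31.4568[hold]; j=2 S=118.7902 intr=7.7698 cont=13.4746 V=13.4746[hold]  S*(2)=76.3747
k=1: j=0 S=85.2918 intr=41.2682 cont=41.0253 V=41.2682[EX]; j=1 S=106.3709 intr=20.1891 cont=22.7033 V=22.7033[hold]  S*(1)=85.2918
k=0: j=0 S=95.2500 intr=31.3100 cont=32.2092 V=32.2092[hold]  S*(0)=-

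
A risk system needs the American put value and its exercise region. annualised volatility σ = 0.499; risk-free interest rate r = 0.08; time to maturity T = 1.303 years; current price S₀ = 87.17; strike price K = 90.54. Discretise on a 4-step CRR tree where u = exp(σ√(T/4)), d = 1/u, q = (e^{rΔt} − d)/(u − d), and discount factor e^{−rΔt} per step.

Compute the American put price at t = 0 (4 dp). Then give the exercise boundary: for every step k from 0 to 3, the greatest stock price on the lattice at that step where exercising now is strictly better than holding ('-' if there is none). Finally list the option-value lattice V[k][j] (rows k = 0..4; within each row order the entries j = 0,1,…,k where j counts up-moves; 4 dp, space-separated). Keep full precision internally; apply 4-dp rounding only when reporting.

params: Δt=0.32575 u=1.32950 d=0.75216 q=0.47501 e^(-rΔt)=0.97428
t_4 payoffs: 62.6393 41.2236 3.3700 0.0000 0.0000
t_3: node(3,0) S=37.0940 payoff=53.4460 vs cont=51.1170 → 53.4460 [stop]  node(3,1) S=65.5661 payoff=24.9739 vs cont=22.6449 → 24.9739 [stop]  node(3,2) S=115.8924 payoff=0.0000 vs cont=1.7237 → 1.7237 [wait]  node(3,3) S=204.8475 payoff=0.0000 vs cont=0.0000 → 0.0000 [wait]  ⇒ S*(3)=65.5661
t_2: node(2,0) S=49.3164 payoff=41.2236 vs cont=38.8946 → 41.2236 [stop]  node(2,1) S=87.1700 payoff=3.3700 vs cont=13.5715 → 13.5715 [wait]  node(2,2) S=154.0788 payoff=0.0000 vs cont=0.8817 → 0.8817 [wait]  ⇒ S*(2)=49.3164
t_1: node(1,0) S=65.5661 payoff=24.9739 vs cont=27.3661 → 27.3661 [wait]  node(1,1) S=115.8924 payoff=0.0000 vs cont=7.3497 → 7.3497 [wait]  ⇒ S*(1)=-
t_0: node(0,0) S=87.1700 payoff=3.3700 vs cont=17.3988 → 17.3988 [wait]  ⇒ S*(0)=-

price = 17.3988
boundary = - - 49.3164 65.5661
tree:
17.3988
27.3661 7.3497
41.2236 13.5715 0.8817
53.4460 24.9739 1.7237 0.0000
62.6393 41.2236 3.3700 0.0000 0.0000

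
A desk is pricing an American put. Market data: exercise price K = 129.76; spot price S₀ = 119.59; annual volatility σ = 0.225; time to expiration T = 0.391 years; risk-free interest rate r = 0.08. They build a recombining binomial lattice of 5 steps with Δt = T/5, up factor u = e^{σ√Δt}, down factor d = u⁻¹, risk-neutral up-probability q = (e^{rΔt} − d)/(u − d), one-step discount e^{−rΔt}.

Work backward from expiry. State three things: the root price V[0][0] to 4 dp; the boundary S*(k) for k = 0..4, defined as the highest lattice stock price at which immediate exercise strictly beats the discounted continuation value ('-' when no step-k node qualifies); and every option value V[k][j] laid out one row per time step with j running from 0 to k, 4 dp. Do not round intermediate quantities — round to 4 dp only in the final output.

params: Δt=0.07820 u=1.06494 d=0.93902 q=0.53411 e^(-rΔt)=0.99376
t_5 payoffs: 42.4495 30.7411 17.4627 2.4037 0.0000 0.0000
t_4: node(4,0) S=92.9806 payoff=36.7794 vs cont=35.9702 → 36.7794 [stop]  node(4,1) S=105.4493 payoff=24.3107 vs cont=23.5015 → 24.3107 [stop]  node(4,2) S=119.5900 payoff=10.1700 vs cont=9.3608 → 10.1700 [stop]  node(4,3) S=135.6270 payoff=0.0000 vs cont=1.1129 → 1.1129 [wait]  node(4,4) S=153.8145 payoff=0.0000 vs cont=0.0000 → 0.0000 [wait]  ⇒ S*(4)=119.5900
t_3: node(3,0) S=99.0189 payoff=30.7411 vs cont=29.9319 → 30.7411 [stop]  node(3,1) S=112.2973 payoff=17.4627 vs cont=16.6535 → 17.4627 [stop]  node(3,2) S=127.3563 payoff=2.4037 vs cont=5.2992 → 5.2992 [wait]  node(3,3) S=144.4348 payoff=0.0000 vs cont=0.5152 → 0.5152 [wait]  ⇒ S*(3)=112.2973
t_2: node(2,0) S=105.4493 payoff=24.3107 vs cont=23.5015 → 24.3107 [stop]  node(2,1) S=119.5900 payoff=10.1700 vs cont=10.8977 → 10.8977 [wait]  node(2,2) S=135.6270 payoff=0.0000 vs cont=2.7269 → 2.7269 [wait]  ⇒ S*(2)=105.4493
t_1: node(1,0) S=112.2973 payoff=17.4627 vs cont=17.0397 → 17.4627 [stop]  node(1,1) S=127.3563 payoff=2.4037 vs cont=6.4928 → 6.4928 [wait]  ⇒ S*(1)=112.2973
t_0: node(0,0) S=119.5900 payoff=10.1700 vs cont=11.5312 → 11.5312 [wait]  ⇒ S*(0)=-

price = 11.5312
boundary = - 112.2973 105.4493 112.2973 119.5900
tree:
11.5312
17.4627 6.4928
24.3107 10.8977 2.7269
30.7411 17.4627 5.2992 0.5152
36.7794 24.3107 10.1700 1.1129 0.0000
42.4495 30.7411 17.4627 2.4037 0.0000 0.0000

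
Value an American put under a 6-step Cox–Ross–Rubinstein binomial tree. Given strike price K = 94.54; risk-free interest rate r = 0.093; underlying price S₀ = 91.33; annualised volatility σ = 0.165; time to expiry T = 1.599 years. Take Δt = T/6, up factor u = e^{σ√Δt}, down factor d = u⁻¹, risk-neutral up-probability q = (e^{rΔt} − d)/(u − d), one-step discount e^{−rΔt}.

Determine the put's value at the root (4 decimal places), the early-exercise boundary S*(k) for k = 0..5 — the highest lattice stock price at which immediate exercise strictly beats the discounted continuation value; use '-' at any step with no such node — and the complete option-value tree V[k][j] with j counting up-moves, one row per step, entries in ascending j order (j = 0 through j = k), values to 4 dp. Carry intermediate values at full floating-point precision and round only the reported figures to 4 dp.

price = 5.3255
boundary = - 83.8727 77.0243 83.8727 77.0243 83.8727
tree:
5.3255
10.6673 2.3454
17.5157 5.0800 0.8046
23.8049 10.6673 1.9433 0.1561
29.5805 17.5157 4.6089 0.4276 0.0000
34.8846 23.8049 10.6673 1.1716 0.0000 0.0000
39.7556 29.5805 17.5157 3.2100 0.0000 0.0000 0.0000

params: Δt=0.26650 u=1.08891 d=0.91835 q=0.62584 e^(-rΔt)=0.97552
t_6 payoffs: 39.7556 29.5805 17.5157 3.2100 0.0000 0.0000 0.0000
t_5: node(5,0) S=59.6554 payoff=34.8846 vs cont=32.5703 → 34.8846 [stop]  node(5,1) S=70.7351 payoff=23.8049 vs cont=21.4905 → 23.8049 [stop]  node(5,2) S=83.8727 payoff=10.6673 vs cont=8.3530 → 10.6673 [stop]  node(5,3) S=99.4503 payoff=0.0000 vs cont=1.1716 → 1.1716 [wait]  node(5,4) S=117.9212 payoff=0.0000 vs cont=0.0000 → 0.0000 [wait]  node(5,5) S=139.8226 payoff=0.0000 vs cont=0.0000 → 0.0000 [wait]  ⇒ S*(5)=83.8727
t_4: node(4,0) S=64.9595 payoff=29.5805 vs cont=27.2662 → 29.5805 [stop]  node(4,1) S=77.0243 payoff=17.5157 vs cont=15.2013 → 17.5157 [stop]  node(4,2) S=91.3300 payoff=3.2100 vs cont=4.6089 → 4.6089 [wait]  node(4,3) S=108.2927 payoff=0.0000 vs cont=0.4276 → 0.4276 [wait]  node(4,4) S=128.4058 payoff=0.0000 vs cont=0.0000 → 0.0000 [wait]  ⇒ S*(4)=77.0243
t_3: node(3,0) S=70.7351 payoff=23.8049 vs cont=21.4905 → 23.8049 [stop]  node(3,1) S=83.8727 payoff=10.6673 vs cont=9.2070 → 10.6673 [stop]  node(3,2) S=99.4503 payoff=0.0000 vs cont=1.9433 → 1.9433 [wait]  node(3,3) S=117.9212 payoff=0.0000 vs cont=0.1561 → 0.1561 [wait]  ⇒ S*(3)=83.8727
t_2: node(2,0) S=77.0243 payoff=17.5157 vs cont=15.2013 → 17.5157 [stop]  node(2,1) S=91.3300 payoff=3.2100 vs cont=5.0800 → 5.0800 [wait]  node(2,2) S=108.2927 payoff=0.0000 vs cont=0.8046 → 0.8046 [wait]  ⇒ S*(2)=77.0243
t_1: node(1,0) S=83.8727 payoff=10.6673 vs cont=9.4946 → 10.6673 [stop]  node(1,1) S=99.4503 payoff=0.0000 vs cont=2.3454 → 2.3454 [wait]  ⇒ S*(1)=83.8727
t_0: node(0,0) S=91.3300 payoff=3.2100 vs cont=5.3255 → 5.3255 [wait]  ⇒ S*(0)=-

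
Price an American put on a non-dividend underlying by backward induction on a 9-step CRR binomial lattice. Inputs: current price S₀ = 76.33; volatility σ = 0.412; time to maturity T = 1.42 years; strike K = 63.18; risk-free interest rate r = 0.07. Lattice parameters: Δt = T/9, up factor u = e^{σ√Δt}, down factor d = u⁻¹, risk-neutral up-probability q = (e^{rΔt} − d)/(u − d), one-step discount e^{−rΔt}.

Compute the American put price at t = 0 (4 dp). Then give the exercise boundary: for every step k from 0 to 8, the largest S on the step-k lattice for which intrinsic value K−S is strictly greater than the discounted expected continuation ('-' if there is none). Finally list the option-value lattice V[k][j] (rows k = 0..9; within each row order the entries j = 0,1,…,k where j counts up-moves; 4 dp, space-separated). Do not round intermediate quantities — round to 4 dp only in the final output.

params: Δt=0.15778 u=1.17780 d=0.84904 q=0.49296 e^(-rΔt)=0.98902
t_9 payoffs: 45.6800 38.9036 29.5032 16.4628 0.0000 0.0000 0.0000 0.0000 0.0000 0.0000
t_8: node(8,0) S=20.6116 payoff=42.5684 vs cont=41.8745 → 42.5684 [stop]  node(8,1) S=28.5929 payoff=34.5871 vs cont=33.8932 → 34.5871 [stop]  node(8,2) S=39.6646 payoff=23.5154 vs cont=22.8214 → 23.5154 [stop]  node(8,3) S=55.0236 payoff=8.1564 vs cont=8.2557 → 8.2557 [wait]  node(8,4) S=76.3300 payoff=0.0000 vs cont=0.0000 → 0.0000 [wait]  node(8,5) S=105.8866 payoff=0.0000 vs cont=0.0000 → 0.0000 [wait]  node(8,6) S=146.8883 payoff=0.0000 vs cont=0.0000 → 0.0000 [wait]  node(8,7) S=203.7666 payoff=0.0000 vs cont=0.0000 → 0.0000 [wait]  node(8,8) S=282.6695 payoff=0.0000 vs cont=0.0000 → 0.0000 [wait]  ⇒ S*(8)=39.6646
t_7: node(7,0) S=24.2764 payoff=38.9036 vs cont=38.2096 → 38.9036 [stop]  node(7,1) S=33.6768 payoff=29.5032 vs cont=28.8093 → 29.5032 [stop]  node(7,2) S=46.7172 payoff=16.4628 vs cont=15.8173 → 16.4628 [stop]  node(7,3) S=64.8071 payoff=0.0000 vs cont=4.1400 → 4.1400 [wait]  node(7,4) S=89.9018 payoff=0.0000 vs cont=0.0000 → 0.0000 [wait]  node(7,5) S=124.7137 payoff=0.0000 vs cont=0.0000 → 0.0000 [wait]  node(7,6) S=173.0056 payoff=0.0000 vs cont=0.0000 → 0.0000 [wait]  node(7,7) S=239.9971 payoff=0.0000 vs cont=0.0000 → 0.0000 [wait]  ⇒ S*(7)=46.7172
t_6: node(6,0) S=28.5929 payoff=34.5871 vs cont=33.8932 → 34.5871 [stop]  node(6,1) S=39.6646 payoff=23.5154 vs cont=22.8214 → 23.5154 [stop]  node(6,2) S=55.0236 payoff=8.1564 vs cont=10.2741 → 10.2741 [wait]  node(6,3) S=76.3300 payoff=0.0000 vs cont=2.0761 → 2.0761 [wait]  node(6,4) S=105.8866 payoff=0.0000 vs cont=0.0000 → 0.0000 [wait]  node(6,5) S=146.8883 payoff=0.0000 vs cont=0.0000 → 0.0000 [wait]  node(6,6) S=203.7666 payoff=0.0000 vs cont=0.0000 → 0.0000 [wait]  ⇒ S*(6)=39.6646
t_5: node(5,0) S=33.6768 payoff=29.5032 vs cont=28.8093 → 29.5032 [stop]  node(5,1) S=46.7172 payoff=16.4628 vs cont=16.8014 → 16.8014 [wait]  node(5,2) S=64.8071 payoff=0.0000 vs cont=6.1644 → 6.1644 [wait]  node(5,3) S=89.9018 payoff=0.0000 vs cont=1.0411 → 1.0411 [wait]  node(5,4) S=124.7137 payoff=0.0000 vs cont=0.0000 → 0.0000 [wait]  node(5,5) S=173.0056 payoff=0.0000 vs cont=0.0000 → 0.0000 [wait]  ⇒ S*(5)=33.6768
t_4: node(4,0) S=39.6646 payoff=23.5154 vs cont=22.9865 → 23.5154 [stop]  node(4,1) S=55.0236 payoff=8.1564 vs cont=11.4308 → 11.4308 [wait]  node(4,2) S=76.3300 payoff=0.0000 vs cont=3.5988 → 3.5988 [wait]  node(4,3) S=105.8866 payoff=0.0000 vs cont=0.5221 → 0.5221 [wait]  node(4,4) S=146.8883 payoff=0.0000 vs cont=0.0000 → 0.0000 [wait]  ⇒ S*(4)=39.6646
t_3: node(3,0) S=46.7172 payoff=16.4628 vs cont=17.3653 → 17.3653 [wait]  node(3,1) S=64.8071 payoff=0.0000 vs cont=7.4868 → 7.4868 [wait]  node(3,2) S=89.9018 payoff=0.0000 vs cont=2.0593 → 2.0593 [wait]  node(3,3) S=124.7137 payoff=0.0000 vs cont=0.2618 → 0.2618 [wait]  ⇒ S*(3)=-
t_2: node(2,0) S=55.0236 payoff=8.1564 vs cont=12.3584 → 12.3584 [wait]  node(2,1) S=76.3300 payoff=0.0000 vs cont=4.7584 → 4.7584 [wait]  node(2,2) S=105.8866 payoff=0.0000 vs cont=1.1603 → 1.1603 [wait]  ⇒ S*(2)=-
t_1: node(1,0) S=64.8071 payoff=0.0000 vs cont=8.5174 → 8.5174 [wait]  node(1,1) S=89.9018 payoff=0.0000 vs cont=2.9519 → 2.9519 [wait]  ⇒ S*(1)=-
t_0: node(0,0) S=76.3300 payoff=0.0000 vs cont=5.7104 → 5.7104 [wait]  ⇒ S*(0)=-

price = 5.7104
boundary = - - - - 39.6646 33.6768 39.6646 46.7172 39.6646
tree:
5.7104
8.5174 2.9519
12.3584 4.7584 1.1603
17.3653 7.4868 2.0593 0.2618
23.5154 11.4308 3.5988 0.5221 0.0000
29.5032 16.8014 6.1644 1.0411 0.0000 0.0000
34.5871 23.5154 10.2741 2.0761 0.0000 0.0000 0.0000
38.9036 29.5032 16.4628 4.1400 0.0000 0.0000 0.0000 0.0000
42.5684 34.5871 23.5154 8.2557 0.0000 0.0000 0.0000 0.0000 0.0000
45.6800 38.9036 29.5032 16.4628 0.0000 0.0000 0.0000 0.0000 0.0000 0.0000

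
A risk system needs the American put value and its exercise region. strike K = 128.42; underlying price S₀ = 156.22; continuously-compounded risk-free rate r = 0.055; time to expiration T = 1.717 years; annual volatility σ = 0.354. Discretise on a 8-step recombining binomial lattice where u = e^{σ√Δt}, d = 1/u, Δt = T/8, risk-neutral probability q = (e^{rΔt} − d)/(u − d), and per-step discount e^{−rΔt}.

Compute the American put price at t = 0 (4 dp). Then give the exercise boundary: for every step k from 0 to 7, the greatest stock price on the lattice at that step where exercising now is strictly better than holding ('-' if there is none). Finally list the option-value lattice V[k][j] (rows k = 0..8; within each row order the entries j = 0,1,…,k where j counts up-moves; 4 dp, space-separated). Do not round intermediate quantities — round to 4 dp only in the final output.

Δt=0.21463  u=1.17821  d=0.84874  q=0.49513  discount=0.98827
step 8 (expiry): payoffs max(K−S,0) = 86.3529 70.0229 47.3538 15.8849 0.0000 0.0000 0.0000 0.0000 0.0000
step 7: (k=7,j=0): S=49.5641, (K−S)⁺=78.8559, hold=77.3489 ⇒ V=78.8559 exercise | (k=7,j=1): S=68.8043, (K−S)⁺=59.6157, hold=58.1087 ⇒ V=59.6157 exercise | (k=7,j=2): S=95.5133, (K−S)⁺=32.9067, hold=31.3997 ⇒ V=32.9067 exercise | (k=7,j=3): S=132.5905, (K−S)⁺=0.0000, hold=7.9256 ⇒ V=7.9256 continue | (k=7,j=4): S=184.0606, (K−S)⁺=0.0000, hold=0.0000 ⇒ V=0.0000 continue | (k=7,j=5): S=255.5108, (K−S)⁺=0.0000, hold=0.0000 ⇒ V=0.0000 continue | (k=7,j=6): S=354.6972, (K−S)⁺=0.0000, hold=0.0000 ⇒ V=0.0000 continue | (k=7,j=7): S=492.3866, (K−S)⁺=0.0000, hold=0.0000 ⇒ V=0.0000 continue  boundary S*=95.5133
step 6: (k=6,j=0): S=58.3971, (K−S)⁺=70.0229, hold=68.5159 ⇒ V=70.0229 exercise | (k=6,j=1): S=81.0662, (K−S)⁺=47.3538, hold=45.8468 ⇒ V=47.3538 exercise | (k=6,j=2): S=112.5351, (K−S)⁺=15.8849, hold=20.2968 ⇒ V=20.2968 continue | (k=6,j=3): S=156.2200, (K−S)⁺=0.0000, hold=3.9544 ⇒ V=3.9544 continue | (k=6,j=4): S=216.8628, (K−S)⁺=0.0000, hold=0.0000 ⇒ V=0.0000 continue | (k=6,j=5): S=301.0465, (K−S)⁺=0.0000, hold=0.0000 ⇒ V=0.0000 continue | (k=6,j=6): S=417.9092, (K−S)⁺=0.0000, hold=0.0000 ⇒ V=0.0000 continue  boundary S*=81.0662
step 5: (k=5,j=0): S=68.8043, (K−S)⁺=59.6157, hold=58.1087 ⇒ V=59.6157 exercise | (k=5,j=1): S=95.5133, (K−S)⁺=32.9067, hold=33.5585 ⇒ V=33.5585 continue | (k=5,j=2): S=132.5905, (K−S)⁺=0.0000, hold=12.0619 ⇒ V=12.0619 continue | (k=5,j=3): S=184.0606, (K−S)⁺=0.0000, hold=1.9730 ⇒ V=1.9730 continue | (k=5,j=4): S=255.5108, (K−S)⁺=0.0000, hold=0.0000 ⇒ V=0.0000 continue | (k=5,j=5): S=354.6972, (K−S)⁺=0.0000, hold=0.0000 ⇒ V=0.0000 continue  boundary S*=68.8043
step 4: (k=4,j=0): S=81.0662, (K−S)⁺=47.3538, hold=46.1658 ⇒ V=47.3538 exercise | (k=4,j=1): S=112.5351, (K−S)⁺=15.8849, hold=22.6460 ⇒ V=22.6460 continue | (k=4,j=2): S=156.2200, (K−S)⁺=0.0000, hold=6.9837 ⇒ V=6.9837 continue | (k=4,j=3): S=216.8628, (K−S)⁺=0.0000, hold=0.9844 ⇒ V=0.9844 continue | (k=4,j=4): S=301.0465, (K−S)⁺=0.0000, hold=0.0000 ⇒ V=0.0000 continue  boundary S*=81.0662
step 3: (k=3,j=0): S=95.5133, (K−S)⁺=32.9067, hold=34.7080 ⇒ V=34.7080 continue | (k=3,j=1): S=132.5905, (K−S)⁺=0.0000, hold=14.7163 ⇒ V=14.7163 continue | (k=3,j=2): S=184.0606, (K−S)⁺=0.0000, hold=3.9662 ⇒ V=3.9662 continue | (k=3,j=3): S=255.5108, (K−S)⁺=0.0000, hold=0.4912 ⇒ V=0.4912 continue  boundary S*=-
step 2: (k=2,j=0): S=112.5351, (K−S)⁺=15.8849, hold=24.5183 ⇒ V=24.5183 continue | (k=2,j=1): S=156.2200, (K−S)⁺=0.0000, hold=9.2833 ⇒ V=9.2833 continue | (k=2,j=2): S=216.8628, (K−S)⁺=0.0000, hold=2.2192 ⇒ V=2.2192 continue  boundary S*=-
step 1: (k=1,j=0): S=132.5905, (K−S)⁺=0.0000, hold=16.7758 ⇒ V=16.7758 continue | (k=1,j=1): S=184.0606, (K−S)⁺=0.0000, hold=5.7178 ⇒ V=5.7178 continue  boundary S*=-
step 0: (k=0,j=0): S=156.2200, (K−S)⁺=0.0000, hold=11.1680 ⇒ V=11.1680 continue  boundary S*=-

price = 11.1680
boundary = - - - - 81.0662 68.8043 81.0662 95.5133
tree:
11.1680
16.7758 5.7178
24.5183 9.2833 2.2192
34.7080 14.7163 3.9662 0.4912
47.3538 22.6460 6.9837 0.9844 0.0000
59.6157 33.5585 12.0619 1.9730 0.0000 0.0000
70.0229 47.3538 20.2968 3.9544 0.0000 0.0000 0.0000
78.8559 59.6157 32.9067 7.9256 0.0000 0.0000 0.0000 0.0000
86.3529 70.0229 47.3538 15.8849 0.0000 0.0000 0.0000 0.0000 0.0000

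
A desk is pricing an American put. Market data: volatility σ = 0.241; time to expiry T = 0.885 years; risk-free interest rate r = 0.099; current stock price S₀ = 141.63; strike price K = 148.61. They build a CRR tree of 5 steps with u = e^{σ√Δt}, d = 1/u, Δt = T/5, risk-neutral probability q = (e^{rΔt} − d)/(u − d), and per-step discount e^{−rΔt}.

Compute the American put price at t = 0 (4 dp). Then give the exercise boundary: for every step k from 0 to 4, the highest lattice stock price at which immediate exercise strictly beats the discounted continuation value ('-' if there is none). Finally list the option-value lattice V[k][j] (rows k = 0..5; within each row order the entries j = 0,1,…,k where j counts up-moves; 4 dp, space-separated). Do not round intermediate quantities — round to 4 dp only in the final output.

price = 12.0050
boundary = - 127.9739 115.6345 127.9739 115.6345
tree:
12.0050
20.6361 5.6477
32.9755 11.0005 1.6486
44.1252 20.6361 3.8278 0.0000
54.1997 32.9755 8.8877 0.0000 0.0000
63.3029 44.1252 20.6361 0.0000 0.0000 0.0000

params: Δt=0.17700 u=1.10671 d=0.90358 q=0.56170 e^(-rΔt)=0.98263
t_5 payoffs: 63.3029 44.1252 20.6361 0.0000 0.0000 0.0000
t_4: node(4,0) S=94.4103 payoff=54.1997 vs cont=51.6183 → 54.1997 [stop]  node(4,1) S=115.6345 payoff=32.9755 vs cont=30.3941 → 32.9755 [stop]  node(4,2) S=141.6300 payoff=6.9800 vs cont=8.8877 → 8.8877 [wait]  node(4,3) S=173.4695 payoff=0.0000 vs cont=0.0000 → 0.0000 [wait]  node(4,4) S=212.4669 payoff=0.0000 vs cont=0.0000 → 0.0000 [wait]  ⇒ S*(4)=115.6345
t_3: node(3,0) S=104.4848 payoff=44.1252 vs cont=41.5437 → 44.1252 [stop]  node(3,1) S=127.9739 payoff=20.6361 vs cont=19.1077 → 20.6361 [stop]  node(3,2) S=156.7434 payoff=0.0000 vs cont=3.8278 → 3.8278 [wait]  node(3,3) S=191.9805 payoff=0.0000 vs cont=0.0000 → 0.0000 [wait]  ⇒ S*(3)=127.9739
t_2: node(2,0) S=115.6345 payoff=32.9755 vs cont=30.3941 → 32.9755 [stop]  node(2,1) S=141.6300 payoff=6.9800 vs cont=11.0005 → 11.0005 [wait]  node(2,2) S=173.4695 payoff=0.0000 vs cont=1.6486 → 1.6486 [wait]  ⇒ S*(2)=115.6345
t_1: node(1,0) S=127.9739 payoff=20.6361 vs cont=20.2738 → 20.6361 [stop]  node(1,1) S=156.7434 payoff=0.0000 vs cont=5.6477 → 5.6477 [wait]  ⇒ S*(1)=127.9739
t_0: node(0,0) S=141.6300 payoff=6.9800 vs cont=12.0050 → 12.0050 [wait]  ⇒ S*(0)=-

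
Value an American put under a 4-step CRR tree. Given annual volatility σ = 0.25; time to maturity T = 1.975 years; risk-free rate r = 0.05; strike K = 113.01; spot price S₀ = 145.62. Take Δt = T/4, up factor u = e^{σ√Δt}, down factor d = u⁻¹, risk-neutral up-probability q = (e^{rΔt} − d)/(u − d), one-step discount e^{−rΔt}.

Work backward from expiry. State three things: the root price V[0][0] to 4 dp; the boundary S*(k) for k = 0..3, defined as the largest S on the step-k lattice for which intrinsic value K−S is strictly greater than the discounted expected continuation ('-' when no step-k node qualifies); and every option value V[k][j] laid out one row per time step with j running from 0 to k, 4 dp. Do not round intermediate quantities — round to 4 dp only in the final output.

Δt=0.49375, u=1.19204, d=0.83890, q=0.52697, disc=e^(-rΔt)=0.97561
k=4 terminal: V=max(K-S,0) → 40.8903 10.5304 0.0000 0.0000 0.0000
k=3: j=0 S=85.9697 intr=27.0403 cont=24.2845 V=27.0403[EX]; j=1 S=122.1601 intr=0.0000 cont=4.8597 V=4.8597[hold]; j=2 S=173.5853 intr=0.0000 cont=0.0000 V=0.0000[hold]; j=3 S=246.6587 intr=0.0000 cont=0.0000 V=0.0000[hold]  S*(3)=85.9697
k=2: j=0 S=102.4796 intr=10.5304 cont=14.9774 V=14.9774[hold]; j=1 S=145.6200 intr=0.0000 cont=2.2427 V=2.2427[hold]; j=2 S=206.9210 intr=0.0000 cont=0.0000 V=0.0000[hold]  S*(2)=-
k=1: j=0 S=122.1601 intr=0.0000 cont=8.0650 V=8.0650[hold]; j=1 S=173.5853 intr=0.0000 cont=1.0350 V=1.0350[hold]  S*(1)=-
k=0: j=0 S=145.6200 intr=0.0000 cont=4.2540 V=4.2540[hold]  S*(0)=-

price = 4.2540
boundary = - - - 85.9697
tree:
4.2540
8.0650 1.0350
14.9774 2.2427 0.0000
27.0403 4.8597 0.0000 0.0000
40.8903 10.5304 0.0000 0.0000 0.0000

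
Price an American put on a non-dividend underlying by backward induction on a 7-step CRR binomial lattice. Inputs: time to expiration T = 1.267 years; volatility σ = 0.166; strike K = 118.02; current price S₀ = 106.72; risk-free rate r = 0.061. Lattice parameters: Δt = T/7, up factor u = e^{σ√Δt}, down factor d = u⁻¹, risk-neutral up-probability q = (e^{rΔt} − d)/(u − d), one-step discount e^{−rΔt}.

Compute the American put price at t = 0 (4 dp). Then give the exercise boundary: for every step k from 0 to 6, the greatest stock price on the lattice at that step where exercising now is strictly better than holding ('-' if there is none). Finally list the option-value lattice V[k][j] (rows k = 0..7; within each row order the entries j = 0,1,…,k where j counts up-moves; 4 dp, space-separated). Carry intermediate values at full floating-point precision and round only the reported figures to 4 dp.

Δt=0.18100  u=1.07318  d=0.93181  q=0.56089  discount=0.98902
step 7 (expiry): payoffs max(K−S,0) = 52.9251 43.0497 31.6760 18.5769 3.4906 0.0000 0.0000 0.0000
step 6: (k=6,j=0): S=69.8583, (K−S)⁺=48.1617, hold=46.8658 ⇒ V=48.1617 exercise | (k=6,j=1): S=80.4564, (K−S)⁺=37.5636, hold=36.2677 ⇒ V=37.5636 exercise | (k=6,j=2): S=92.6623, (K−S)⁺=25.3577, hold=24.0618 ⇒ V=25.3577 exercise | (k=6,j=3): S=106.7200, (K−S)⁺=11.3000, hold=10.0041 ⇒ V=11.3000 exercise | (k=6,j=4): S=122.9103, (K−S)⁺=0.0000, hold=1.5159 ⇒ V=1.5159 continue | (k=6,j=5): S=141.5568, (K−S)⁺=0.0000, hold=0.0000 ⇒ V=0.0000 continue | (k=6,j=6): S=163.0322, (K−S)⁺=0.0000, hold=0.0000 ⇒ V=0.0000 continue  boundary S*=106.7200
step 5: (k=5,j=0): S=74.9703, (K−S)⁺=43.0497, hold=41.7538 ⇒ V=43.0497 exercise | (k=5,j=1): S=86.3440, (K−S)⁺=31.6760, hold=30.3801 ⇒ V=31.6760 exercise | (k=5,j=2): S=99.4431, (K−S)⁺=18.5769, hold=17.2810 ⇒ V=18.5769 exercise | (k=5,j=3): S=114.5294, (K−S)⁺=3.4906, hold=5.7484 ⇒ V=5.7484 continue | (k=5,j=4): S=131.9045, (K−S)⁺=0.0000, hold=0.6584 ⇒ V=0.6584 continue | (k=5,j=5): S=151.9155, (K−S)⁺=0.0000, hold=0.0000 ⇒ V=0.0000 continue  boundary S*=99.4431
step 4: (k=4,j=0): S=80.4564, (K−S)⁺=37.5636, hold=36.2677 ⇒ V=37.5636 exercise | (k=4,j=1): S=92.6623, (K−S)⁺=25.3577, hold=24.0618 ⇒ V=25.3577 exercise | (k=4,j=2): S=106.7200, (K−S)⁺=11.3000, hold=11.2566 ⇒ V=11.3000 exercise | (k=4,j=3): S=122.9103, (K−S)⁺=0.0000, hold=2.8617 ⇒ V=2.8617 continue | (k=4,j=4): S=141.5568, (K−S)⁺=0.0000, hold=0.2859 ⇒ V=0.2859 continue  boundary S*=106.7200
step 3: (k=3,j=0): S=86.3440, (K−S)⁺=31.6760, hold=30.3801 ⇒ V=31.6760 exercise | (k=3,j=1): S=99.4431, (K−S)⁺=18.5769, hold=17.2810 ⇒ V=18.5769 exercise | (k=3,j=2): S=114.5294, (K−S)⁺=3.4906, hold=6.4949 ⇒ V=6.4949 continue | (k=3,j=3): S=131.9045, (K−S)⁺=0.0000, hold=1.4014 ⇒ V=1.4014 continue  boundary S*=99.4431
step 2: (k=2,j=0): S=92.6623, (K−S)⁺=25.3577, hold=24.0618 ⇒ V=25.3577 exercise | (k=2,j=1): S=106.7200, (K−S)⁺=11.3000, hold=11.6707 ⇒ V=11.6707 continue | (k=2,j=2): S=122.9103, (K−S)⁺=0.0000, hold=3.5981 ⇒ V=3.5981 continue  boundary S*=92.6623
step 1: (k=1,j=0): S=99.4431, (K−S)⁺=18.5769, hold=17.4867 ⇒ V=18.5769 exercise | (k=1,j=1): S=114.5294, (K−S)⁺=3.4906, hold=7.0645 ⇒ V=7.0645 continue  boundary S*=99.4431
step 0: (k=0,j=0): S=106.7200, (K−S)⁺=11.3000, hold=11.9866 ⇒ V=11.9866 continue  boundary S*=-

price = 11.9866
boundary = - 99.4431 92.6623 99.4431 106.7200 99.4431 106.7200
tree:
11.9866
18.5769 7.0645
25.3577 11.6707 3.5981
31.6760 18.5769 6.4949 1.4014
37.5636 25.3577 11.3000 2.8617 0.2859
43.0497 31.6760 18.5769 5.7484 0.6584 0.0000
48.1617 37.5636 25.3577 11.3000 1.5159 0.0000 0.0000
52.9251 43.0497 31.6760 18.5769 3.4906 0.0000 0.0000 0.0000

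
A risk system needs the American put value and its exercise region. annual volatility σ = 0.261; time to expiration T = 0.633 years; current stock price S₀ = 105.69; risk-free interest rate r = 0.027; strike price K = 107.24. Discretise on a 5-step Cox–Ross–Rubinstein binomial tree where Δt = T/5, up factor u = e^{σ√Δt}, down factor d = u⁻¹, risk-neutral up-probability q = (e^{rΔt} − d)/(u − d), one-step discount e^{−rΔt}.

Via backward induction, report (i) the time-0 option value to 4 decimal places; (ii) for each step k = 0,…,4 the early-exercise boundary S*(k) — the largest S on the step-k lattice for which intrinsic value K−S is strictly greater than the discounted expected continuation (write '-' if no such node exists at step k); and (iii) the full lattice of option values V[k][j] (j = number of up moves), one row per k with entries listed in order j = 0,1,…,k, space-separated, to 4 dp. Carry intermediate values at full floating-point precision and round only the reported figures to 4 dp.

Δt=0.12660, u=1.09731, d=0.91132, q=0.49521, disc=e^(-rΔt)=0.99659
k=5 terminal: V=max(K-S,0) → 40.8080 27.2492 10.9231 0.0000 0.0000 0.0000
k=4: j=0 S=72.8969 intr=34.3431 cont=33.9772 V=34.3431[EX]; j=1 S=87.7751 intr=19.4649 cont=19.0989 V=19.4649[EX]; j=2 S=105.6900 intr=1.5500 cont=5.4950 V=5.4950[hold]; j=3 S=127.2613 intr=0.0000 cont=0.0000 V=0.0000[hold]; j=4 S=153.2353 intr=0.0000 cont=0.0000 V=0.0000[hold]  S*(4)=87.7751
k=3: j=0 S=79.9908 intr=27.2492 cont=26.8832 V=27.2492[EX]; j=1 S=96.3169 intr=10.9231 cont=12.5041 V=12.5041[hold]; j=2 S=115.9752 intr=0.0000 cont=2.7644 V=2.7644[hold]; j=3 S=139.6457 intr=0.0000 cont=0.0000 V=0.0000[hold]  S*(3)=79.9908
k=2: j=0 S=87.7751 intr=19.4649 cont=19.8792 V=19.8792[hold]; j=1 S=105.6900 intr=1.5500 cont=7.6547 V=7.6547[hold]; j=2 S=127.2613 intr=0.0000 cont=1.3907 V=1.3907[hold]  S*(2)=-
k=1: j=0 S=96.3169 intr=10.9231 cont=13.7783 V=13.7783[hold]; j=1 S=115.9752 intr=0.0000 cont=4.5372 V=4.5372[hold]  S*(1)=-
k=0: j=0 S=105.6900 intr=1.5500 cont=9.1706 V=9.1706[hold]  S*(0)=-

price = 9.1706
boundary = - - - 79.9908 87.7751
tree:
9.1706
13.7783 4.5372
19.8792 7.6547 1.3907
27.2492 12.5041 2.7644 0.0000
34.3431 19.4649 5.4950 0.0000 0.0000
40.8080 27.2492 10.9231 0.0000 0.0000 0.0000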